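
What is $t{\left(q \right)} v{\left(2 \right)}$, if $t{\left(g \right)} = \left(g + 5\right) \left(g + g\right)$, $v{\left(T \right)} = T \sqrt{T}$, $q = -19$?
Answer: $1064 \sqrt{2} \approx 1504.7$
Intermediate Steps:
$v{\left(T \right)} = T^{\frac{3}{2}}$
$t{\left(g \right)} = 2 g \left(5 + g\right)$ ($t{\left(g \right)} = \left(5 + g\right) 2 g = 2 g \left(5 + g\right)$)
$t{\left(q \right)} v{\left(2 \right)} = 2 \left(-19\right) \left(5 - 19\right) 2^{\frac{3}{2}} = 2 \left(-19\right) \left(-14\right) 2 \sqrt{2} = 532 \cdot 2 \sqrt{2} = 1064 \sqrt{2}$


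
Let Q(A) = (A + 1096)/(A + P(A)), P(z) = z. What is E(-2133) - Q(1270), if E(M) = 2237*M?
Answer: -6059832853/1270 ≈ -4.7715e+6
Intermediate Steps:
Q(A) = (1096 + A)/(2*A) (Q(A) = (A + 1096)/(A + A) = (1096 + A)/((2*A)) = (1096 + A)*(1/(2*A)) = (1096 + A)/(2*A))
E(-2133) - Q(1270) = 2237*(-2133) - (1096 + 1270)/(2*1270) = -4771521 - 2366/(2*1270) = -4771521 - 1*1183/1270 = -4771521 - 1183/1270 = -6059832853/1270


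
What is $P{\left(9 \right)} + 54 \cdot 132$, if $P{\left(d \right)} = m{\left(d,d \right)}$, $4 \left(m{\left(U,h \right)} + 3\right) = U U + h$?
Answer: $\frac{14295}{2} \approx 7147.5$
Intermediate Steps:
$m{\left(U,h \right)} = -3 + \frac{h}{4} + \frac{U^{2}}{4}$ ($m{\left(U,h \right)} = -3 + \frac{U U + h}{4} = -3 + \frac{U^{2} + h}{4} = -3 + \frac{h + U^{2}}{4} = -3 + \left(\frac{h}{4} + \frac{U^{2}}{4}\right) = -3 + \frac{h}{4} + \frac{U^{2}}{4}$)
$P{\left(d \right)} = -3 + \frac{d}{4} + \frac{d^{2}}{4}$
$P{\left(9 \right)} + 54 \cdot 132 = \left(-3 + \frac{1}{4} \cdot 9 + \frac{9^{2}}{4}\right) + 54 \cdot 132 = \left(-3 + \frac{9}{4} + \frac{1}{4} \cdot 81\right) + 7128 = \left(-3 + \frac{9}{4} + \frac{81}{4}\right) + 7128 = \frac{39}{2} + 7128 = \frac{14295}{2}$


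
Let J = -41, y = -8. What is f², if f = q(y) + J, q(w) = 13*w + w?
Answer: 23409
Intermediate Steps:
q(w) = 14*w
f = -153 (f = 14*(-8) - 41 = -112 - 41 = -153)
f² = (-153)² = 23409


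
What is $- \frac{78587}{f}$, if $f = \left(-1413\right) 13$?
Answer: $\frac{78587}{18369} \approx 4.2782$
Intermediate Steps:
$f = -18369$
$- \frac{78587}{f} = - \frac{78587}{-18369} = \left(-78587\right) \left(- \frac{1}{18369}\right) = \frac{78587}{18369}$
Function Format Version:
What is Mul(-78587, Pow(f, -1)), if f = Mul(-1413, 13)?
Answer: Rational(78587, 18369) ≈ 4.2782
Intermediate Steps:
f = -18369
Mul(-78587, Pow(f, -1)) = Mul(-78587, Pow(-18369, -1)) = Mul(-78587, Rational(-1, 18369)) = Rational(78587, 18369)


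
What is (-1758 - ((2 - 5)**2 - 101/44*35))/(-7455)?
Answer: 74213/328020 ≈ 0.22625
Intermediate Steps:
(-1758 - ((2 - 5)**2 - 101/44*35))/(-7455) = (-1758 - ((-3)**2 - 101*1/44*35))*(-1/7455) = (-1758 - (9 - 101/44*35))*(-1/7455) = (-1758 - (9 - 3535/44))*(-1/7455) = (-1758 - 1*(-3139/44))*(-1/7455) = (-1758 + 3139/44)*(-1/7455) = -74213/44*(-1/7455) = 74213/328020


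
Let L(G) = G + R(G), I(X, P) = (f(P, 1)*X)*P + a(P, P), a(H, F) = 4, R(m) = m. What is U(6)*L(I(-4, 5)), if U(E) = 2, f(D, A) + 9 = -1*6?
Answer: 1216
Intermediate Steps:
f(D, A) = -15 (f(D, A) = -9 - 1*6 = -9 - 6 = -15)
I(X, P) = 4 - 15*P*X (I(X, P) = (-15*X)*P + 4 = -15*P*X + 4 = 4 - 15*P*X)
L(G) = 2*G (L(G) = G + G = 2*G)
U(6)*L(I(-4, 5)) = 2*(2*(4 - 15*5*(-4))) = 2*(2*(4 + 300)) = 2*(2*304) = 2*608 = 1216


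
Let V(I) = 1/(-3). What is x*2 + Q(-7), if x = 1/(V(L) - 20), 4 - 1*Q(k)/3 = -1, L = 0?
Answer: 909/61 ≈ 14.902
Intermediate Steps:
V(I) = -⅓
Q(k) = 15 (Q(k) = 12 - 3*(-1) = 12 + 3 = 15)
x = -3/61 (x = 1/(-⅓ - 20) = 1/(-61/3) = -3/61 ≈ -0.049180)
x*2 + Q(-7) = -3/61*2 + 15 = -6/61 + 15 = 909/61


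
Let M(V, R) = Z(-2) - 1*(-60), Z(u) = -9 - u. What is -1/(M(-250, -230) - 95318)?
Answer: 1/95265 ≈ 1.0497e-5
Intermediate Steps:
M(V, R) = 53 (M(V, R) = (-9 - 1*(-2)) - 1*(-60) = (-9 + 2) + 60 = -7 + 60 = 53)
-1/(M(-250, -230) - 95318) = -1/(53 - 95318) = -1/(-95265) = -1*(-1/95265) = 1/95265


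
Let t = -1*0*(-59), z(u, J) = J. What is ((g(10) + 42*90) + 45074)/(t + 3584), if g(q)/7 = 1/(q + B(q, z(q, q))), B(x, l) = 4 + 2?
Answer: 781671/57344 ≈ 13.631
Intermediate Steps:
B(x, l) = 6
g(q) = 7/(6 + q) (g(q) = 7/(q + 6) = 7/(6 + q))
t = 0 (t = 0*(-59) = 0)
((g(10) + 42*90) + 45074)/(t + 3584) = ((7/(6 + 10) + 42*90) + 45074)/(0 + 3584) = ((7/16 + 3780) + 45074)/3584 = ((7*(1/16) + 3780) + 45074)*(1/3584) = ((7/16 + 3780) + 45074)*(1/3584) = (60487/16 + 45074)*(1/3584) = (781671/16)*(1/3584) = 781671/57344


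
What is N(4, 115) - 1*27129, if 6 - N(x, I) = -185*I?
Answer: -5848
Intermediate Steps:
N(x, I) = 6 + 185*I (N(x, I) = 6 - (-185)*I = 6 + 185*I)
N(4, 115) - 1*27129 = (6 + 185*115) - 1*27129 = (6 + 21275) - 27129 = 21281 - 27129 = -5848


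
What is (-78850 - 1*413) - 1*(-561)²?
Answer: -393984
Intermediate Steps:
(-78850 - 1*413) - 1*(-561)² = (-78850 - 413) - 1*314721 = -79263 - 314721 = -393984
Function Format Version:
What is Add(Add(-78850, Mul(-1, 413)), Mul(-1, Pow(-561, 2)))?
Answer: -393984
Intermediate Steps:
Add(Add(-78850, Mul(-1, 413)), Mul(-1, Pow(-561, 2))) = Add(Add(-78850, -413), Mul(-1, 314721)) = Add(-79263, -314721) = -393984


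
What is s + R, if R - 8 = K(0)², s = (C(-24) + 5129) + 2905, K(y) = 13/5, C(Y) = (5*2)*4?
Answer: 202219/25 ≈ 8088.8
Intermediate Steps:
C(Y) = 40 (C(Y) = 10*4 = 40)
K(y) = 13/5 (K(y) = 13*(⅕) = 13/5)
s = 8074 (s = (40 + 5129) + 2905 = 5169 + 2905 = 8074)
R = 369/25 (R = 8 + (13/5)² = 8 + 169/25 = 369/25 ≈ 14.760)
s + R = 8074 + 369/25 = 202219/25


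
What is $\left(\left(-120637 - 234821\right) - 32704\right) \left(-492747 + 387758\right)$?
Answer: $40752740218$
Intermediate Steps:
$\left(\left(-120637 - 234821\right) - 32704\right) \left(-492747 + 387758\right) = \left(\left(-120637 - 234821\right) - 32704\right) \left(-104989\right) = \left(-355458 - 32704\right) \left(-104989\right) = \left(-388162\right) \left(-104989\right) = 40752740218$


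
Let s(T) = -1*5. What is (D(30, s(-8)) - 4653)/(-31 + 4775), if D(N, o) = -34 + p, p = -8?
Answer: -4695/4744 ≈ -0.98967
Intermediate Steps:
s(T) = -5
D(N, o) = -42 (D(N, o) = -34 - 8 = -42)
(D(30, s(-8)) - 4653)/(-31 + 4775) = (-42 - 4653)/(-31 + 4775) = -4695/4744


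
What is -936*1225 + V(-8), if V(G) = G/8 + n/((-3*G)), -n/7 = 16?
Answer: -3439817/3 ≈ -1.1466e+6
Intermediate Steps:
n = -112 (n = -7*16 = -112)
V(G) = G/8 + 112/(3*G) (V(G) = G/8 - 112*(-1/(3*G)) = G*(1/8) - (-112)/(3*G) = G/8 + 112/(3*G))
-936*1225 + V(-8) = -936*1225 + ((1/8)*(-8) + (112/3)/(-8)) = -1146600 + (-1 + (112/3)*(-1/8)) = -1146600 + (-1 - 14/3) = -1146600 - 17/3 = -3439817/3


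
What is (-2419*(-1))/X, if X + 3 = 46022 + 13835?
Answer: 2419/59854 ≈ 0.040415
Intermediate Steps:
X = 59854 (X = -3 + (46022 + 13835) = -3 + 59857 = 59854)
(-2419*(-1))/X = -2419*(-1)/59854 = 2419*(1/59854) = 2419/59854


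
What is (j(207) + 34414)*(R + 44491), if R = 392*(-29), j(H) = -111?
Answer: 1136218269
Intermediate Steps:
R = -11368
(j(207) + 34414)*(R + 44491) = (-111 + 34414)*(-11368 + 44491) = 34303*33123 = 1136218269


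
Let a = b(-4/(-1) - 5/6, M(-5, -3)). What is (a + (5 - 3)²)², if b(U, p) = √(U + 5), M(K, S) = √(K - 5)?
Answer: 145/6 + 28*√6/3 ≈ 47.029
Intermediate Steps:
M(K, S) = √(-5 + K)
b(U, p) = √(5 + U)
a = 7*√6/6 (a = √(5 + (-4/(-1) - 5/6)) = √(5 + (-4*(-1) - 5*⅙)) = √(5 + (4 - ⅚)) = √(5 + 19/6) = √(49/6) = 7*√6/6 ≈ 2.8577)
(a + (5 - 3)²)² = (7*√6/6 + (5 - 3)²)² = (7*√6/6 + 2²)² = (7*√6/6 + 4)² = (4 + 7*√6/6)²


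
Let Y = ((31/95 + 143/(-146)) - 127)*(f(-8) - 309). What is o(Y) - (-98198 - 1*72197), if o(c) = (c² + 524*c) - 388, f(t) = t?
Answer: 319129219799223429/192376900 ≈ 1.6589e+9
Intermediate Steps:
Y = 561264033/13870 (Y = ((31/95 + 143/(-146)) - 127)*(-8 - 309) = ((31*(1/95) + 143*(-1/146)) - 127)*(-317) = ((31/95 - 143/146) - 127)*(-317) = (-9059/13870 - 127)*(-317) = -1770549/13870*(-317) = 561264033/13870 ≈ 40466.)
o(c) = -388 + c² + 524*c
o(Y) - (-98198 - 1*72197) = (-388 + (561264033/13870)² + 524*(561264033/13870)) - (-98198 - 1*72197) = (-388 + 315017314739425089/192376900 + 147051176646/6935) - (-98198 - 72197) = 319096439737347929/192376900 - 1*(-170395) = 319096439737347929/192376900 + 170395 = 319129219799223429/192376900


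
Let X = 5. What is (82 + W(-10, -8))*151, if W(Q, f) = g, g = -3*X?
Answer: 10117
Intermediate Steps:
g = -15 (g = -3*5 = -15)
W(Q, f) = -15
(82 + W(-10, -8))*151 = (82 - 15)*151 = 67*151 = 10117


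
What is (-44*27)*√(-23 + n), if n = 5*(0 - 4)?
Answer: -1188*I*√43 ≈ -7790.2*I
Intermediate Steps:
n = -20 (n = 5*(-4) = -20)
(-44*27)*√(-23 + n) = (-44*27)*√(-23 - 20) = -1188*I*√43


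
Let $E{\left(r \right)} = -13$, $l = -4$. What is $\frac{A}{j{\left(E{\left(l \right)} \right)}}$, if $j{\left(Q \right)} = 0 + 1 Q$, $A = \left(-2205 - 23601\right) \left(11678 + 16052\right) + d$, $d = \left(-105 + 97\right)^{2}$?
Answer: $\frac{715600316}{13} \approx 5.5046 \cdot 10^{7}$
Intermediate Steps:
$d = 64$ ($d = \left(-8\right)^{2} = 64$)
$A = -715600316$ ($A = \left(-2205 - 23601\right) \left(11678 + 16052\right) + 64 = \left(-25806\right) 27730 + 64 = -715600380 + 64 = -715600316$)
$j{\left(Q \right)} = Q$ ($j{\left(Q \right)} = 0 + Q = Q$)
$\frac{A}{j{\left(E{\left(l \right)} \right)}} = - \frac{715600316}{-13} = \left(-715600316\right) \left(- \frac{1}{13}\right) = \frac{715600316}{13}$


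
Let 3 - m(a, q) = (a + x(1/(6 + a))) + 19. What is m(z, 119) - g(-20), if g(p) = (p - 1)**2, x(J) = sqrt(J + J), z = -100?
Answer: -357 - I*sqrt(47)/47 ≈ -357.0 - 0.14586*I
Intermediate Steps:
x(J) = sqrt(2)*sqrt(J) (x(J) = sqrt(2*J) = sqrt(2)*sqrt(J))
m(a, q) = -16 - a - sqrt(2)*sqrt(1/(6 + a)) (m(a, q) = 3 - ((a + sqrt(2)*sqrt(1/(6 + a))) + 19) = 3 - (19 + a + sqrt(2)*sqrt(1/(6 + a))) = 3 + (-19 - a - sqrt(2)*sqrt(1/(6 + a))) = -16 - a - sqrt(2)*sqrt(1/(6 + a)))
g(p) = (-1 + p)**2
m(z, 119) - g(-20) = (-16 - 1*(-100) - sqrt(2)*sqrt(1/(6 - 100))) - (-1 - 20)**2 = (-16 + 100 - sqrt(2)*sqrt(1/(-94))) - 1*(-21)**2 = (-16 + 100 - sqrt(2)*sqrt(-1/94)) - 1*441 = (-16 + 100 - sqrt(2)*I*sqrt(94)/94) - 441 = (-16 + 100 - I*sqrt(47)/47) - 441 = (84 - I*sqrt(47)/47) - 441 = -357 - I*sqrt(47)/47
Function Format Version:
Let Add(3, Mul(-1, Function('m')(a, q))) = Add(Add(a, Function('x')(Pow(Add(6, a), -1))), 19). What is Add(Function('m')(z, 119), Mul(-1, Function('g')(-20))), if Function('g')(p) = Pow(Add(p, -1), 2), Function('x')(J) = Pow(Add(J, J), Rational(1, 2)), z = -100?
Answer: Add(-357, Mul(Rational(-1, 47), I, Pow(47, Rational(1, 2)))) ≈ Add(-357.00, Mul(-0.14586, I))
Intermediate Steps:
Function('x')(J) = Mul(Pow(2, Rational(1, 2)), Pow(J, Rational(1, 2))) (Function('x')(J) = Pow(Mul(2, J), Rational(1, 2)) = Mul(Pow(2, Rational(1, 2)), Pow(J, Rational(1, 2))))
Function('m')(a, q) = Add(-16, Mul(-1, a), Mul(-1, Pow(2, Rational(1, 2)), Pow(Pow(Add(6, a), -1), Rational(1, 2)))) (Function('m')(a, q) = Add(3, Mul(-1, Add(Add(a, Mul(Pow(2, Rational(1, 2)), Pow(Pow(Add(6, a), -1), Rational(1, 2)))), 19))) = Add(3, Mul(-1, Add(19, a, Mul(Pow(2, Rational(1, 2)), Pow(Pow(Add(6, a), -1), Rational(1, 2)))))) = Add(3, Add(-19, Mul(-1, a), Mul(-1, Pow(2, Rational(1, 2)), Pow(Pow(Add(6, a), -1), Rational(1, 2))))) = Add(-16, Mul(-1, a), Mul(-1, Pow(2, Rational(1, 2)), Pow(Pow(Add(6, a), -1), Rational(1, 2)))))
Function('g')(p) = Pow(Add(-1, p), 2)
Add(Function('m')(z, 119), Mul(-1, Function('g')(-20))) = Add(Add(-16, Mul(-1, -100), Mul(-1, Pow(2, Rational(1, 2)), Pow(Pow(Add(6, -100), -1), Rational(1, 2)))), Mul(-1, Pow(Add(-1, -20), 2))) = Add(Add(-16, 100, Mul(-1, Pow(2, Rational(1, 2)), Pow(Pow(-94, -1), Rational(1, 2)))), Mul(-1, Pow(-21, 2))) = Add(Add(-16, 100, Mul(-1, Pow(2, Rational(1, 2)), Pow(Rational(-1, 94), Rational(1, 2)))), Mul(-1, 441)) = Add(Add(-16, 100, Mul(-1, Pow(2, Rational(1, 2)), Mul(Rational(1, 94), I, Pow(94, Rational(1, 2))))), -441) = Add(Add(-16, 100, Mul(Rational(-1, 47), I, Pow(47, Rational(1, 2)))), -441) = Add(Add(84, Mul(Rational(-1, 47), I, Pow(47, Rational(1, 2)))), -441) = Add(-357, Mul(Rational(-1, 47), I, Pow(47, Rational(1, 2))))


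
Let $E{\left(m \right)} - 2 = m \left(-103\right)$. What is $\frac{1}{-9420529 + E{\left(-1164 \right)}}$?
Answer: $- \frac{1}{9300635} \approx -1.0752 \cdot 10^{-7}$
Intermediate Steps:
$E{\left(m \right)} = 2 - 103 m$ ($E{\left(m \right)} = 2 + m \left(-103\right) = 2 - 103 m$)
$\frac{1}{-9420529 + E{\left(-1164 \right)}} = \frac{1}{-9420529 + \left(2 - -119892\right)} = \frac{1}{-9420529 + \left(2 + 119892\right)} = \frac{1}{-9420529 + 119894} = \frac{1}{-9300635} = - \frac{1}{9300635}$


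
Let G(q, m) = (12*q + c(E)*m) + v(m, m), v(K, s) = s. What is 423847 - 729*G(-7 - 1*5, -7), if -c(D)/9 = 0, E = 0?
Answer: 533926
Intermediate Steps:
c(D) = 0 (c(D) = -9*0 = 0)
G(q, m) = m + 12*q (G(q, m) = (12*q + 0*m) + m = (12*q + 0) + m = 12*q + m = m + 12*q)
423847 - 729*G(-7 - 1*5, -7) = 423847 - 729*(-7 + 12*(-7 - 1*5)) = 423847 - 729*(-7 + 12*(-7 - 5)) = 423847 - 729*(-7 + 12*(-12)) = 423847 - 729*(-7 - 144) = 423847 - 729*(-151) = 423847 + 110079 = 533926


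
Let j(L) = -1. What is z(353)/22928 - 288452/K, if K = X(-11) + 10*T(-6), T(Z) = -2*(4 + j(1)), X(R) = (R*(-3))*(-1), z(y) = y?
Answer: 6613660285/2132304 ≈ 3101.6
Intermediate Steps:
X(R) = 3*R (X(R) = -3*R*(-1) = 3*R)
T(Z) = -6 (T(Z) = -2*(4 - 1) = -2*3 = -6)
K = -93 (K = 3*(-11) + 10*(-6) = -33 - 60 = -93)
z(353)/22928 - 288452/K = 353/22928 - 288452/(-93) = 353*(1/22928) - 288452*(-1/93) = 353/22928 + 288452/93 = 6613660285/2132304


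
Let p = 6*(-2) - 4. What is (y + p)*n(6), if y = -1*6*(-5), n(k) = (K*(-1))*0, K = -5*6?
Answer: 0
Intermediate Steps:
K = -30
n(k) = 0 (n(k) = -30*(-1)*0 = 30*0 = 0)
y = 30 (y = -6*(-5) = 30)
p = -16 (p = -12 - 4 = -16)
(y + p)*n(6) = (30 - 16)*0 = 14*0 = 0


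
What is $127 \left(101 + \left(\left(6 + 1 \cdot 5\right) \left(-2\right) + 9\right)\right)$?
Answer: $11176$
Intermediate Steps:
$127 \left(101 + \left(\left(6 + 1 \cdot 5\right) \left(-2\right) + 9\right)\right) = 127 \left(101 + \left(\left(6 + 5\right) \left(-2\right) + 9\right)\right) = 127 \left(101 + \left(11 \left(-2\right) + 9\right)\right) = 127 \left(101 + \left(-22 + 9\right)\right) = 127 \left(101 - 13\right) = 127 \cdot 88 = 11176$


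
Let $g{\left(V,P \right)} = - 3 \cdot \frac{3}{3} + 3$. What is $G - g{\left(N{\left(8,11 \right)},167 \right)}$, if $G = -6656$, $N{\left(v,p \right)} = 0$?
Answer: $-6656$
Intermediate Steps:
$g{\left(V,P \right)} = 0$ ($g{\left(V,P \right)} = - 3 \cdot 3 \cdot \frac{1}{3} + 3 = \left(-3\right) 1 + 3 = -3 + 3 = 0$)
$G - g{\left(N{\left(8,11 \right)},167 \right)} = -6656 - 0 = -6656 + 0 = -6656$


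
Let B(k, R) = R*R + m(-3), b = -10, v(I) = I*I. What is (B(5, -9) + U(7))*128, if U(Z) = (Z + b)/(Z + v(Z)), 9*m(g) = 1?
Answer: 653648/63 ≈ 10375.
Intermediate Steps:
v(I) = I**2
m(g) = 1/9 (m(g) = (1/9)*1 = 1/9)
B(k, R) = 1/9 + R**2 (B(k, R) = R*R + 1/9 = R**2 + 1/9 = 1/9 + R**2)
U(Z) = (-10 + Z)/(Z + Z**2) (U(Z) = (Z - 10)/(Z + Z**2) = (-10 + Z)/(Z + Z**2))
(B(5, -9) + U(7))*128 = ((1/9 + (-9)**2) + (-10 + 7)/(7*(1 + 7)))*128 = ((1/9 + 81) + (1/7)*(-3)/8)*128 = (730/9 + (1/7)*(1/8)*(-3))*128 = (730/9 - 3/56)*128 = (40853/504)*128 = 653648/63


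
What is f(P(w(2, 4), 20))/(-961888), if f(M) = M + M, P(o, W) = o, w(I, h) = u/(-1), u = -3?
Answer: -3/480944 ≈ -6.2377e-6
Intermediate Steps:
w(I, h) = 3 (w(I, h) = -3/(-1) = -1*(-3) = 3)
f(M) = 2*M
f(P(w(2, 4), 20))/(-961888) = (2*3)/(-961888) = 6*(-1/961888) = -3/480944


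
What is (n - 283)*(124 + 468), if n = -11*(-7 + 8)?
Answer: -174048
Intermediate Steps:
n = -11 (n = -11*1 = -11)
(n - 283)*(124 + 468) = (-11 - 283)*(124 + 468) = -294*592 = -174048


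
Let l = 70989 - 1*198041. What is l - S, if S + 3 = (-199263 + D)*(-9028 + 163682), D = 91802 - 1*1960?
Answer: 16922268285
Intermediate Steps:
D = 89842 (D = 91802 - 1960 = 89842)
S = -16922395337 (S = -3 + (-199263 + 89842)*(-9028 + 163682) = -3 - 109421*154654 = -3 - 16922395334 = -16922395337)
l = -127052 (l = 70989 - 198041 = -127052)
l - S = -127052 - 1*(-16922395337) = -127052 + 16922395337 = 16922268285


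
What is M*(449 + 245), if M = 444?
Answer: 308136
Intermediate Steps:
M*(449 + 245) = 444*(449 + 245) = 444*694 = 308136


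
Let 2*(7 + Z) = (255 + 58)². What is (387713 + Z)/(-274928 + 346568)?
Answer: 291127/47760 ≈ 6.0956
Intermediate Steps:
Z = 97955/2 (Z = -7 + (255 + 58)²/2 = -7 + (½)*313² = -7 + (½)*97969 = -7 + 97969/2 = 97955/2 ≈ 48978.)
(387713 + Z)/(-274928 + 346568) = (387713 + 97955/2)/(-274928 + 346568) = (873381/2)/71640 = (873381/2)*(1/71640) = 291127/47760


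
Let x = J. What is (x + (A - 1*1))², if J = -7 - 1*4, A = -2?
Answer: 196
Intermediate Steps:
J = -11 (J = -7 - 4 = -11)
x = -11
(x + (A - 1*1))² = (-11 + (-2 - 1*1))² = (-11 + (-2 - 1))² = (-11 - 3)² = (-14)² = 196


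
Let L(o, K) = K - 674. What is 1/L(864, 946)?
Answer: 1/272 ≈ 0.0036765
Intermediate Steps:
L(o, K) = -674 + K
1/L(864, 946) = 1/(-674 + 946) = 1/272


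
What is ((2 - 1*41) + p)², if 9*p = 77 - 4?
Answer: 77284/81 ≈ 954.12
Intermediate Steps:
p = 73/9 (p = (77 - 4)/9 = (⅑)*73 = 73/9 ≈ 8.1111)
((2 - 1*41) + p)² = ((2 - 1*41) + 73/9)² = ((2 - 41) + 73/9)² = (-39 + 73/9)² = (-278/9)² = 77284/81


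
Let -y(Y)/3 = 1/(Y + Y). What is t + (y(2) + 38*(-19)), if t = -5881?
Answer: -26415/4 ≈ -6603.8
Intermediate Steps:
y(Y) = -3/(2*Y) (y(Y) = -3/(Y + Y) = -3*1/(2*Y) = -3/(2*Y))
t + (y(2) + 38*(-19)) = -5881 + (-3/2/2 + 38*(-19)) = -5881 + (-3/2*1/2 - 722) = -5881 + (-3/4 - 722) = -5881 - 2891/4 = -26415/4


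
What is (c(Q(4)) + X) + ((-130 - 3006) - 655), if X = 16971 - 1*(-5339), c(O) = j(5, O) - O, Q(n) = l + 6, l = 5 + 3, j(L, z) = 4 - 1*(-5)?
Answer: 18514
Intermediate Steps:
j(L, z) = 9 (j(L, z) = 4 + 5 = 9)
l = 8
Q(n) = 14 (Q(n) = 8 + 6 = 14)
c(O) = 9 - O
X = 22310 (X = 16971 + 5339 = 22310)
(c(Q(4)) + X) + ((-130 - 3006) - 655) = ((9 - 1*14) + 22310) + ((-130 - 3006) - 655) = ((9 - 14) + 22310) + (-3136 - 655) = (-5 + 22310) - 3791 = 22305 - 3791 = 18514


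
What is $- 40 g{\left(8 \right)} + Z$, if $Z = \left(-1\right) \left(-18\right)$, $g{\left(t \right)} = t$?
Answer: $-302$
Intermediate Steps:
$Z = 18$
$- 40 g{\left(8 \right)} + Z = \left(-40\right) 8 + 18 = -320 + 18 = -302$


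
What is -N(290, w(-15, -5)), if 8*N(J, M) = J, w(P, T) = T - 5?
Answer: -145/4 ≈ -36.250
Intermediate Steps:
w(P, T) = -5 + T
N(J, M) = J/8
-N(290, w(-15, -5)) = -290/8 = -1*145/4 = -145/4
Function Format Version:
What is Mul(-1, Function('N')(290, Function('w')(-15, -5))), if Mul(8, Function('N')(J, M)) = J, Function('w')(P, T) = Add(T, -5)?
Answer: Rational(-145, 4) ≈ -36.250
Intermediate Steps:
Function('w')(P, T) = Add(-5, T)
Function('N')(J, M) = Mul(Rational(1, 8), J)
Mul(-1, Function('N')(290, Function('w')(-15, -5))) = Mul(-1, Mul(Rational(1, 8), 290)) = Mul(-1, Rational(145, 4)) = Rational(-145, 4)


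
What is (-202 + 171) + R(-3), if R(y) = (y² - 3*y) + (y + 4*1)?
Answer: -12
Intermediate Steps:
R(y) = 4 + y² - 2*y (R(y) = (y² - 3*y) + (y + 4) = (y² - 3*y) + (4 + y) = 4 + y² - 2*y)
(-202 + 171) + R(-3) = (-202 + 171) + (4 + (-3)² - 2*(-3)) = -31 + (4 + 9 + 6) = -31 + 19 = -12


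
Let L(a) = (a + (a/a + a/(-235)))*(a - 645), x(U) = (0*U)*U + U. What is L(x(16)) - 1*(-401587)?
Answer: 91870154/235 ≈ 3.9094e+5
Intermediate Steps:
x(U) = U (x(U) = 0*U + U = 0 + U = U)
L(a) = (1 + 234*a/235)*(-645 + a) (L(a) = (a + (1 + a*(-1/235)))*(-645 + a) = (a + (1 - a/235))*(-645 + a) = (1 + 234*a/235)*(-645 + a))
L(x(16)) - 1*(-401587) = (-645 - 30139/47*16 + (234/235)*16**2) - 1*(-401587) = (-645 - 482224/47 + (234/235)*256) + 401587 = (-645 - 482224/47 + 59904/235) + 401587 = -2502791/235 + 401587 = 91870154/235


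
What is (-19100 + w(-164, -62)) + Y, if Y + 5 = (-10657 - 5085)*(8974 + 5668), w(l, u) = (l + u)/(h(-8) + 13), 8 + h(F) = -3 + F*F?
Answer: -7606944590/33 ≈ -2.3051e+8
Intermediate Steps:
h(F) = -11 + F² (h(F) = -8 + (-3 + F*F) = -8 + (-3 + F²) = -11 + F²)
w(l, u) = l/66 + u/66 (w(l, u) = (l + u)/((-11 + (-8)²) + 13) = (l + u)/((-11 + 64) + 13) = (l + u)/(53 + 13) = (l + u)/66 = (l + u)*(1/66) = l/66 + u/66)
Y = -230494369 (Y = -5 + (-10657 - 5085)*(8974 + 5668) = -5 - 15742*14642 = -5 - 230494364 = -230494369)
(-19100 + w(-164, -62)) + Y = (-19100 + ((1/66)*(-164) + (1/66)*(-62))) - 230494369 = (-19100 + (-82/33 - 31/33)) - 230494369 = (-19100 - 113/33) - 230494369 = -630413/33 - 230494369 = -7606944590/33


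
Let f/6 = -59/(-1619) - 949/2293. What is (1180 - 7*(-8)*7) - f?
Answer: 5844247788/3712367 ≈ 1574.3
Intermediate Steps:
f = -8406864/3712367 (f = 6*(-59/(-1619) - 949/2293) = 6*(-59*(-1/1619) - 949*1/2293) = 6*(59/1619 - 949/2293) = 6*(-1401144/3712367) = -8406864/3712367 ≈ -2.2646)
(1180 - 7*(-8)*7) - f = (1180 - 7*(-8)*7) - 1*(-8406864/3712367) = (1180 - (-56)*7) + 8406864/3712367 = (1180 - 1*(-392)) + 8406864/3712367 = (1180 + 392) + 8406864/3712367 = 1572 + 8406864/3712367 = 5844247788/3712367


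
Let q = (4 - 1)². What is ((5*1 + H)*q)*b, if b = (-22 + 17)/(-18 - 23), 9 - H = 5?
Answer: 405/41 ≈ 9.8781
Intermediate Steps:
H = 4 (H = 9 - 1*5 = 9 - 5 = 4)
b = 5/41 (b = -5/(-41) = -5*(-1/41) = 5/41 ≈ 0.12195)
q = 9 (q = 3² = 9)
((5*1 + H)*q)*b = ((5*1 + 4)*9)*(5/41) = ((5 + 4)*9)*(5/41) = (9*9)*(5/41) = 81*(5/41) = 405/41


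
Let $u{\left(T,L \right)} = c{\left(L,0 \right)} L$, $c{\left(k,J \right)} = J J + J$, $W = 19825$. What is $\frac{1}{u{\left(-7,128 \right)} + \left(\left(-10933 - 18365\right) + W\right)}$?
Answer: $- \frac{1}{9473} \approx -0.00010556$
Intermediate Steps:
$c{\left(k,J \right)} = J + J^{2}$ ($c{\left(k,J \right)} = J^{2} + J = J + J^{2}$)
$u{\left(T,L \right)} = 0$ ($u{\left(T,L \right)} = 0 \left(1 + 0\right) L = 0 \cdot 1 L = 0 L = 0$)
$\frac{1}{u{\left(-7,128 \right)} + \left(\left(-10933 - 18365\right) + W\right)} = \frac{1}{0 + \left(\left(-10933 - 18365\right) + 19825\right)} = \frac{1}{0 + \left(-29298 + 19825\right)} = \frac{1}{0 - 9473} = \frac{1}{-9473} = - \frac{1}{9473}$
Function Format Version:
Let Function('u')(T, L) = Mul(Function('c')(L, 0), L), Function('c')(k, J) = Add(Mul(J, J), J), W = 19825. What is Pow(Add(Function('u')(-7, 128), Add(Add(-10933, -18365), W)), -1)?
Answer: Rational(-1, 9473) ≈ -0.00010556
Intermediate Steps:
Function('c')(k, J) = Add(J, Pow(J, 2)) (Function('c')(k, J) = Add(Pow(J, 2), J) = Add(J, Pow(J, 2)))
Function('u')(T, L) = 0 (Function('u')(T, L) = Mul(Mul(0, Add(1, 0)), L) = Mul(Mul(0, 1), L) = Mul(0, L) = 0)
Pow(Add(Function('u')(-7, 128), Add(Add(-10933, -18365), W)), -1) = Pow(Add(0, Add(Add(-10933, -18365), 19825)), -1) = Pow(Add(0, Add(-29298, 19825)), -1) = Pow(Add(0, -9473), -1) = Pow(-9473, -1) = Rational(-1, 9473)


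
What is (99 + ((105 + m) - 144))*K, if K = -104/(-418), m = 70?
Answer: 6760/209 ≈ 32.344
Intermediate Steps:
K = 52/209 (K = -104*(-1/418) = 52/209 ≈ 0.24880)
(99 + ((105 + m) - 144))*K = (99 + ((105 + 70) - 144))*(52/209) = (99 + (175 - 144))*(52/209) = (99 + 31)*(52/209) = 130*(52/209) = 6760/209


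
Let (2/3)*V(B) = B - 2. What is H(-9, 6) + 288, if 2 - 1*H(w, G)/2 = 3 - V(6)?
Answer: 298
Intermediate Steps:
V(B) = -3 + 3*B/2 (V(B) = 3*(B - 2)/2 = 3*(-2 + B)/2 = -3 + 3*B/2)
H(w, G) = 10 (H(w, G) = 4 - 2*(3 - (-3 + (3/2)*6)) = 4 - 2*(3 - (-3 + 9)) = 4 - 2*(3 - 1*6) = 4 - 2*(3 - 6) = 4 - 2*(-3) = 4 + 6 = 10)
H(-9, 6) + 288 = 10 + 288 = 298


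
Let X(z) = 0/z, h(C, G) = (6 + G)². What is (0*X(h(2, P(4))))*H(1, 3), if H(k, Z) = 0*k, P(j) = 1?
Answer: 0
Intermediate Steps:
X(z) = 0
H(k, Z) = 0
(0*X(h(2, P(4))))*H(1, 3) = (0*0)*0 = 0*0 = 0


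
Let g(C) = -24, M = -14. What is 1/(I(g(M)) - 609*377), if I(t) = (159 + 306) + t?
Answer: -1/229152 ≈ -4.3639e-6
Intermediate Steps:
I(t) = 465 + t
1/(I(g(M)) - 609*377) = 1/((465 - 24) - 609*377) = 1/(441 - 229593) = 1/(-229152) = -1/229152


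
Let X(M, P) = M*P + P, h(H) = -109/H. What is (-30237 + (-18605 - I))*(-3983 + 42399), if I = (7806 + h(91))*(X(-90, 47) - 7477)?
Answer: 45423730363424/13 ≈ 3.4941e+12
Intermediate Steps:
X(M, P) = P + M*P
I = -8281363420/91 (I = (7806 - 109/91)*(47*(1 - 90) - 7477) = (7806 - 109*1/91)*(47*(-89) - 7477) = (7806 - 109/91)*(-4183 - 7477) = (710237/91)*(-11660) = -8281363420/91 ≈ -9.1004e+7)
(-30237 + (-18605 - I))*(-3983 + 42399) = (-30237 + (-18605 - 1*(-8281363420/91)))*(-3983 + 42399) = (-30237 + (-18605 + 8281363420/91))*38416 = (-30237 + 8279670365/91)*38416 = (8276918798/91)*38416 = 45423730363424/13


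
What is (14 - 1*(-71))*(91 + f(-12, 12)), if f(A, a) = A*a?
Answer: -4505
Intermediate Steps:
(14 - 1*(-71))*(91 + f(-12, 12)) = (14 - 1*(-71))*(91 - 12*12) = (14 + 71)*(91 - 144) = 85*(-53) = -4505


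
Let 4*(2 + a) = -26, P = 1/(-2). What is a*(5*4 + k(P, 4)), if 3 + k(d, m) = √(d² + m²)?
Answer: -289/2 - 17*√65/4 ≈ -178.76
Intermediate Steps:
P = -½ ≈ -0.50000
k(d, m) = -3 + √(d² + m²)
a = -17/2 (a = -2 + (¼)*(-26) = -2 - 13/2 = -17/2 ≈ -8.5000)
a*(5*4 + k(P, 4)) = -17*(5*4 + (-3 + √((-½)² + 4²)))/2 = -17*(20 + (-3 + √(¼ + 16)))/2 = -17*(20 + (-3 + √(65/4)))/2 = -17*(20 + (-3 + √65/2))/2 = -17*(17 + √65/2)/2 = -289/2 - 17*√65/4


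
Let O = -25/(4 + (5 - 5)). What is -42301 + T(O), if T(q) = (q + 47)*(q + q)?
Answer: -342483/8 ≈ -42810.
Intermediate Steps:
O = -25/4 (O = -25/(4 + 0) = -25/4 ≈ -6.2500)
T(q) = 2*q*(47 + q) (T(q) = (47 + q)*(2*q) = 2*q*(47 + q))
-42301 + T(O) = -42301 + 2*(-25/4)*(47 - 25/4) = -42301 + 2*(-25/4)*(163/4) = -42301 - 4075/8 = -342483/8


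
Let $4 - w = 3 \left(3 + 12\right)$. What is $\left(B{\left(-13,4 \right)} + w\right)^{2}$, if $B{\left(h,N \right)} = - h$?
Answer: $784$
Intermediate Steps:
$w = -41$ ($w = 4 - 3 \left(3 + 12\right) = 4 - 3 \cdot 15 = 4 - 45 = -41$)
$\left(B{\left(-13,4 \right)} + w\right)^{2} = \left(\left(-1\right) \left(-13\right) - 41\right)^{2} = \left(13 - 41\right)^{2} = \left(-28\right)^{2} = 784$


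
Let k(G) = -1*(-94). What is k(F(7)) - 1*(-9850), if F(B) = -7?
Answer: 9944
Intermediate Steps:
k(G) = 94
k(F(7)) - 1*(-9850) = 94 - 1*(-9850) = 94 + 9850 = 9944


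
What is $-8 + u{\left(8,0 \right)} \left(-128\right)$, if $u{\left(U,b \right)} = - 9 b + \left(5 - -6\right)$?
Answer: $-1416$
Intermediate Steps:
$u{\left(U,b \right)} = 11 - 9 b$ ($u{\left(U,b \right)} = - 9 b + \left(5 + 6\right) = - 9 b + 11 = 11 - 9 b$)
$-8 + u{\left(8,0 \right)} \left(-128\right) = -8 + \left(11 - 0\right) \left(-128\right) = -8 + \left(11 + 0\right) \left(-128\right) = -8 + 11 \left(-128\right) = -8 - 1408 = -1416$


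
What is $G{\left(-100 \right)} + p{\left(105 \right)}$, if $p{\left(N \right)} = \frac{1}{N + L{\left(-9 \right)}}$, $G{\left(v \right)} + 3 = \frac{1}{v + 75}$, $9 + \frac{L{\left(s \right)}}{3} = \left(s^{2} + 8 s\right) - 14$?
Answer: $- \frac{4763}{1575} \approx -3.0241$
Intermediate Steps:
$L{\left(s \right)} = -69 + 3 s^{2} + 24 s$ ($L{\left(s \right)} = -27 + 3 \left(\left(s^{2} + 8 s\right) - 14\right) = -27 + 3 \left(-14 + s^{2} + 8 s\right) = -27 + \left(-42 + 3 s^{2} + 24 s\right) = -69 + 3 s^{2} + 24 s$)
$G{\left(v \right)} = -3 + \frac{1}{75 + v}$ ($G{\left(v \right)} = -3 + \frac{1}{v + 75} = -3 + \frac{1}{75 + v}$)
$p{\left(N \right)} = \frac{1}{-42 + N}$ ($p{\left(N \right)} = \frac{1}{N + \left(-69 + 3 \left(-9\right)^{2} + 24 \left(-9\right)\right)} = \frac{1}{N - 42} = \frac{1}{-42 + N}$)
$G{\left(-100 \right)} + p{\left(105 \right)} = \frac{-224 - -300}{75 - 100} + \frac{1}{-42 + 105} = \frac{-224 + 300}{-25} + \frac{1}{63} = \left(- \frac{1}{25}\right) 76 + \frac{1}{63} = - \frac{76}{25} + \frac{1}{63} = - \frac{4763}{1575}$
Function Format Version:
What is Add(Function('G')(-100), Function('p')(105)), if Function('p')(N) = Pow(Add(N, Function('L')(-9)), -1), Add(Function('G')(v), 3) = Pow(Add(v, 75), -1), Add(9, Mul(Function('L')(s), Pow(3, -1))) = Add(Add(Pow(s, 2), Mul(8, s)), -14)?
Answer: Rational(-4763, 1575) ≈ -3.0241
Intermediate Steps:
Function('L')(s) = Add(-69, Mul(3, Pow(s, 2)), Mul(24, s)) (Function('L')(s) = Add(-27, Mul(3, Add(Add(Pow(s, 2), Mul(8, s)), -14))) = Add(-27, Mul(3, Add(-14, Pow(s, 2), Mul(8, s)))) = Add(-27, Add(-42, Mul(3, Pow(s, 2)), Mul(24, s))) = Add(-69, Mul(3, Pow(s, 2)), Mul(24, s)))
Function('G')(v) = Add(-3, Pow(Add(75, v), -1)) (Function('G')(v) = Add(-3, Pow(Add(v, 75), -1)) = Add(-3, Pow(Add(75, v), -1)))
Function('p')(N) = Pow(Add(-42, N), -1) (Function('p')(N) = Pow(Add(N, Add(-69, Mul(3, Pow(-9, 2)), Mul(24, -9))), -1) = Pow(Add(N, Add(-69, Mul(3, 81), -216)), -1) = Pow(Add(N, Add(-69, 243, -216)), -1) = Pow(Add(N, -42), -1) = Pow(Add(-42, N), -1))
Add(Function('G')(-100), Function('p')(105)) = Add(Mul(Pow(Add(75, -100), -1), Add(-224, Mul(-3, -100))), Pow(Add(-42, 105), -1)) = Add(Mul(Pow(-25, -1), Add(-224, 300)), Pow(63, -1)) = Add(Mul(Rational(-1, 25), 76), Rational(1, 63)) = Add(Rational(-76, 25), Rational(1, 63)) = Rational(-4763, 1575)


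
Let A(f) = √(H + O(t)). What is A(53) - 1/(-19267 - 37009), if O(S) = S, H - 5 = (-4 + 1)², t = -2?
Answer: 1/56276 + 2*√3 ≈ 3.4641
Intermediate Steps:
H = 14 (H = 5 + (-4 + 1)² = 5 + (-3)² = 5 + 9 = 14)
A(f) = 2*√3 (A(f) = √(14 - 2) = √12 = 2*√3)
A(53) - 1/(-19267 - 37009) = 2*√3 - 1/(-19267 - 37009) = 2*√3 - 1/(-56276) = 2*√3 - 1*(-1/56276) = 2*√3 + 1/56276 = 1/56276 + 2*√3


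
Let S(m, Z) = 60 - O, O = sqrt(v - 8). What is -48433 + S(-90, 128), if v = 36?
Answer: -48373 - 2*sqrt(7) ≈ -48378.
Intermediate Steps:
O = 2*sqrt(7) (O = sqrt(36 - 8) = sqrt(28) = 2*sqrt(7) ≈ 5.2915)
S(m, Z) = 60 - 2*sqrt(7)
-48433 + S(-90, 128) = -48433 + (60 - 2*sqrt(7)) = -48373 - 2*sqrt(7)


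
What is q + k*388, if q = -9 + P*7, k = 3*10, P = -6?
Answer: 11589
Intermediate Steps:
k = 30
q = -51 (q = -9 - 6*7 = -9 - 42 = -51)
q + k*388 = -51 + 30*388 = -51 + 11640 = 11589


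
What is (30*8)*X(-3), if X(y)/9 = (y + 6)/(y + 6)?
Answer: 2160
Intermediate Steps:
X(y) = 9 (X(y) = 9*((y + 6)/(y + 6)) = 9*((6 + y)/(6 + y)) = 9*1 = 9)
(30*8)*X(-3) = (30*8)*9 = 240*9 = 2160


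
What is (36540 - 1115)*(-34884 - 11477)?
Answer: -1642338425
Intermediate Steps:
(36540 - 1115)*(-34884 - 11477) = 35425*(-46361) = -1642338425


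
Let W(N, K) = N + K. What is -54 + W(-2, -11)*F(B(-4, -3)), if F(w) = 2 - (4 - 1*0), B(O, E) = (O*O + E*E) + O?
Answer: -28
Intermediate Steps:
W(N, K) = K + N
B(O, E) = O + E**2 + O**2 (B(O, E) = (O**2 + E**2) + O = (E**2 + O**2) + O = O + E**2 + O**2)
F(w) = -2 (F(w) = 2 - (4 + 0) = 2 - 1*4 = 2 - 4 = -2)
-54 + W(-2, -11)*F(B(-4, -3)) = -54 + (-11 - 2)*(-2) = -54 - 13*(-2) = -54 + 26 = -28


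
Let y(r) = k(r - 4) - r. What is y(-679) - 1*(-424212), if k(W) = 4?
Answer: 424895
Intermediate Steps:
y(r) = 4 - r
y(-679) - 1*(-424212) = (4 - 1*(-679)) - 1*(-424212) = (4 + 679) + 424212 = 683 + 424212 = 424895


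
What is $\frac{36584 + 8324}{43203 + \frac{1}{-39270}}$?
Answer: $\frac{1763537160}{1696581809} \approx 1.0395$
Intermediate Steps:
$\frac{36584 + 8324}{43203 + \frac{1}{-39270}} = \frac{44908}{43203 - \frac{1}{39270}} = \frac{44908}{\frac{1696581809}{39270}} = 44908 \cdot \frac{39270}{1696581809} = \frac{1763537160}{1696581809}$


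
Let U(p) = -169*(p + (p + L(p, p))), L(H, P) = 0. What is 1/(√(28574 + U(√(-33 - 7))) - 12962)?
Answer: 1/(-12962 + √26*√(1099 - 26*I*√10)) ≈ -7.8169e-5 + 3.86e-8*I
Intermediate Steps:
U(p) = -338*p (U(p) = -169*(p + (p + 0)) = -169*(p + p) = -338*p)
1/(√(28574 + U(√(-33 - 7))) - 12962) = 1/(√(28574 - 338*√(-33 - 7)) - 12962) = 1/(√(28574 - 676*I*√10) - 12962) = 1/(-12962 + √(28574 - 676*I*√10))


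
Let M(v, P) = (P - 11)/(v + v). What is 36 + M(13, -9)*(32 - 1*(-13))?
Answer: 18/13 ≈ 1.3846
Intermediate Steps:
M(v, P) = (-11 + P)/(2*v) (M(v, P) = (-11 + P)/((2*v)) = (-11 + P)*(1/(2*v)) = (-11 + P)/(2*v))
36 + M(13, -9)*(32 - 1*(-13)) = 36 + ((½)*(-11 - 9)/13)*(32 - 1*(-13)) = 36 + ((½)*(1/13)*(-20))*(32 + 13) = 36 - 10/13*45 = 36 - 450/13 = 18/13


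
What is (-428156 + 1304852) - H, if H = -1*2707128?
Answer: 3583824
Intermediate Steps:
H = -2707128
(-428156 + 1304852) - H = (-428156 + 1304852) - 1*(-2707128) = 876696 + 2707128 = 3583824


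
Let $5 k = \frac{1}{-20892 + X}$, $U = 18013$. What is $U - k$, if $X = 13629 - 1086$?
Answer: $\frac{751952686}{41745} \approx 18013.0$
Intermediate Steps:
$X = 12543$
$k = - \frac{1}{41745}$ ($k = \frac{1}{5 \left(-20892 + 12543\right)} = \frac{1}{5 \left(-8349\right)} = \frac{1}{5} \left(- \frac{1}{8349}\right) = - \frac{1}{41745} \approx -2.3955 \cdot 10^{-5}$)
$U - k = 18013 - - \frac{1}{41745} = 18013 + \frac{1}{41745} = \frac{751952686}{41745}$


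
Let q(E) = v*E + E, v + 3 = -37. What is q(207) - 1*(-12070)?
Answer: 3997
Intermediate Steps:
v = -40 (v = -3 - 37 = -40)
q(E) = -39*E (q(E) = -40*E + E = -39*E)
q(207) - 1*(-12070) = -39*207 - 1*(-12070) = -8073 + 12070 = 3997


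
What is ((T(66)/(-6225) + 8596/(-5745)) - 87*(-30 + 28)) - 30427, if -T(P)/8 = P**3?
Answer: -71251125871/2384175 ≈ -29885.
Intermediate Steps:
T(P) = -8*P**3
((T(66)/(-6225) + 8596/(-5745)) - 87*(-30 + 28)) - 30427 = ((-8*66**3/(-6225) + 8596/(-5745)) - 87*(-30 + 28)) - 30427 = ((-8*287496*(-1/6225) + 8596*(-1/5745)) - 87*(-2)) - 30427 = ((-2299968*(-1/6225) - 8596/5745) + 174) - 30427 = ((766656/2075 - 8596/5745) + 174) - 30427 = (877320404/2384175 + 174) - 30427 = 1292166854/2384175 - 30427 = -71251125871/2384175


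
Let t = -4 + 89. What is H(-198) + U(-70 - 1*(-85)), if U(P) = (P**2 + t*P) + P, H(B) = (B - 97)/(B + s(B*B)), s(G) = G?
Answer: 59093795/39006 ≈ 1515.0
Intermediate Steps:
t = 85
H(B) = (-97 + B)/(B + B**2) (H(B) = (B - 97)/(B + B*B) = (-97 + B)/(B + B**2))
U(P) = P**2 + 86*P (U(P) = (P**2 + 85*P) + P = P**2 + 86*P)
H(-198) + U(-70 - 1*(-85)) = (-97 - 198)/((-198)*(1 - 198)) + (-70 - 1*(-85))*(86 + (-70 - 1*(-85))) = -1/198*(-295)/(-197) + (-70 + 85)*(86 + (-70 + 85)) = -1/198*(-1/197)*(-295) + 15*(86 + 15) = -295/39006 + 15*101 = -295/39006 + 1515 = 59093795/39006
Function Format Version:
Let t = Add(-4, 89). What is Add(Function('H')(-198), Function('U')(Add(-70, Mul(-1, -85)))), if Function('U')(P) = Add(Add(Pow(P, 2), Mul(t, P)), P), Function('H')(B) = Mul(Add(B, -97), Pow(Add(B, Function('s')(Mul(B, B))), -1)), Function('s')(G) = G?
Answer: Rational(59093795, 39006) ≈ 1515.0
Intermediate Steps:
t = 85
Function('H')(B) = Mul(Pow(Add(B, Pow(B, 2)), -1), Add(-97, B)) (Function('H')(B) = Mul(Add(B, -97), Pow(Add(B, Mul(B, B)), -1)) = Mul(Add(-97, B), Pow(Add(B, Pow(B, 2)), -1)) = Mul(Pow(Add(B, Pow(B, 2)), -1), Add(-97, B)))
Function('U')(P) = Add(Pow(P, 2), Mul(86, P)) (Function('U')(P) = Add(Add(Pow(P, 2), Mul(85, P)), P) = Add(Pow(P, 2), Mul(86, P)))
Add(Function('H')(-198), Function('U')(Add(-70, Mul(-1, -85)))) = Add(Mul(Pow(-198, -1), Pow(Add(1, -198), -1), Add(-97, -198)), Mul(Add(-70, Mul(-1, -85)), Add(86, Add(-70, Mul(-1, -85))))) = Add(Mul(Rational(-1, 198), Pow(-197, -1), -295), Mul(Add(-70, 85), Add(86, Add(-70, 85)))) = Add(Mul(Rational(-1, 198), Rational(-1, 197), -295), Mul(15, Add(86, 15))) = Add(Rational(-295, 39006), Mul(15, 101)) = Add(Rational(-295, 39006), 1515) = Rational(59093795, 39006)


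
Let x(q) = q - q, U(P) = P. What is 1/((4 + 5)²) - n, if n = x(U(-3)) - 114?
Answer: 9235/81 ≈ 114.01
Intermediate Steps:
x(q) = 0
n = -114 (n = 0 - 114 = -114)
1/((4 + 5)²) - n = 1/((4 + 5)²) - 1*(-114) = 1/(9²) + 114 = 1/81 + 114 = 9235/81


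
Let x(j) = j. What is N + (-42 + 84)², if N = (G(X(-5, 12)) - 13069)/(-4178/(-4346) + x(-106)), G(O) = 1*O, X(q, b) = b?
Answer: 431004097/228249 ≈ 1888.3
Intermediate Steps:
G(O) = O
N = 28372861/228249 (N = (12 - 13069)/(-4178/(-4346) - 106) = -13057/(-4178*(-1/4346) - 106) = -13057/(2089/2173 - 106) = -13057/(-228249/2173) = -13057*(-2173/228249) = 28372861/228249 ≈ 124.31)
N + (-42 + 84)² = 28372861/228249 + (-42 + 84)² = 28372861/228249 + 42² = 28372861/228249 + 1764 = 431004097/228249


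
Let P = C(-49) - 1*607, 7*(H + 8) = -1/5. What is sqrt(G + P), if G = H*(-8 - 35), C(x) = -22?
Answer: 2*I*sqrt(86905)/35 ≈ 16.846*I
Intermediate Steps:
H = -281/35 (H = -8 + (-1/5)/7 = -8 + (-1*1/5)/7 = -8 + (1/7)*(-1/5) = -8 - 1/35 = -281/35 ≈ -8.0286)
G = 12083/35 (G = -281*(-8 - 35)/35 = -281/35*(-43) = 12083/35 ≈ 345.23)
P = -629 (P = -22 - 1*607 = -22 - 607 = -629)
sqrt(G + P) = sqrt(12083/35 - 629) = sqrt(-9932/35) = 2*I*sqrt(86905)/35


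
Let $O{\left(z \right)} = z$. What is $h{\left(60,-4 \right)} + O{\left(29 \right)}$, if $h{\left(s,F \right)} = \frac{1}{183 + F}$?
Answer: $\frac{5192}{179} \approx 29.006$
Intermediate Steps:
$h{\left(60,-4 \right)} + O{\left(29 \right)} = \frac{1}{183 - 4} + 29 = \frac{1}{179} + 29 = \frac{5192}{179}$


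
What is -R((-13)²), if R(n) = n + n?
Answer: -338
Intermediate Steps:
R(n) = 2*n
-R((-13)²) = -2*(-13)² = -2*169 = -1*338 = -338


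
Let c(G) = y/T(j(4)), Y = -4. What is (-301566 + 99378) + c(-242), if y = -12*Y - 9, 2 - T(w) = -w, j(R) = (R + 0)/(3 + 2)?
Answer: -2830437/14 ≈ -2.0217e+5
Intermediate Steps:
j(R) = R/5
T(w) = 2 + w (T(w) = 2 - (-1)*w = 2 + w)
y = 39 (y = -12*(-4) - 9 = 48 - 9 = 39)
c(G) = 195/14 (c(G) = 39/(2 + (⅕)*4) = 39/(2 + ⅘) = 39/(14/5) = 39*(5/14) = 195/14)
(-301566 + 99378) + c(-242) = (-301566 + 99378) + 195/14 = -202188 + 195/14 = -2830437/14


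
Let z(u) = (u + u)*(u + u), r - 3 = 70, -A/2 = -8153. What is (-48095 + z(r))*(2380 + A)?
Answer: -500392394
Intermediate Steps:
A = 16306 (A = -2*(-8153) = 16306)
r = 73 (r = 3 + 70 = 73)
z(u) = 4*u² (z(u) = (2*u)*(2*u) = 4*u²)
(-48095 + z(r))*(2380 + A) = (-48095 + 4*73²)*(2380 + 16306) = (-48095 + 4*5329)*18686 = (-48095 + 21316)*18686 = -26779*18686 = -500392394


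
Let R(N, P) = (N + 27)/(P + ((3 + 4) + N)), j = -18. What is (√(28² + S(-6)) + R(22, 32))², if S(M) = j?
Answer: 2852687/3721 + 98*√766/61 ≈ 811.11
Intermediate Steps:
S(M) = -18
R(N, P) = (27 + N)/(7 + N + P) (R(N, P) = (27 + N)/(P + (7 + N)) = (27 + N)/(7 + N + P))
(√(28² + S(-6)) + R(22, 32))² = (√(28² - 18) + (27 + 22)/(7 + 22 + 32))² = (√(784 - 18) + 49/61)² = (√766 + (1/61)*49)² = (√766 + 49/61)² = (49/61 + √766)²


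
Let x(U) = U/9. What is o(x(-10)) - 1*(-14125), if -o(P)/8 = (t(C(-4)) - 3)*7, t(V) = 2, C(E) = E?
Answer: 14181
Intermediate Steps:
x(U) = U/9 (x(U) = U*(1/9) = U/9)
o(P) = 56 (o(P) = -8*(2 - 3)*7 = -(-8)*7 = -8*(-7) = 56)
o(x(-10)) - 1*(-14125) = 56 - 1*(-14125) = 56 + 14125 = 14181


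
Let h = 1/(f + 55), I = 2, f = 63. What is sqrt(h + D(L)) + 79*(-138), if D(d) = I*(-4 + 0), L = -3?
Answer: -10902 + I*sqrt(111274)/118 ≈ -10902.0 + 2.8269*I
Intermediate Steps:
h = 1/118 (h = 1/(63 + 55) = 1/118 ≈ 0.0084746)
D(d) = -8 (D(d) = 2*(-4 + 0) = 2*(-4) = -8)
sqrt(h + D(L)) + 79*(-138) = sqrt(1/118 - 8) + 79*(-138) = sqrt(-943/118) - 10902 = I*sqrt(111274)/118 - 10902 = -10902 + I*sqrt(111274)/118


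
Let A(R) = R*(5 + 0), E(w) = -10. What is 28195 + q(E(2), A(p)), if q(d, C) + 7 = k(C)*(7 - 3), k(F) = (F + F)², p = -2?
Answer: 29788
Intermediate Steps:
k(F) = 4*F² (k(F) = (2*F)² = 4*F²)
A(R) = 5*R (A(R) = R*5 = 5*R)
q(d, C) = -7 + 16*C² (q(d, C) = -7 + (4*C²)*(7 - 3) = -7 + (4*C²)*4 = -7 + 16*C²)
28195 + q(E(2), A(p)) = 28195 + (-7 + 16*(5*(-2))²) = 28195 + (-7 + 16*(-10)²) = 28195 + (-7 + 16*100) = 28195 + (-7 + 1600) = 28195 + 1593 = 29788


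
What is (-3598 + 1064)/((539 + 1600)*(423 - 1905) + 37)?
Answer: 2534/3169961 ≈ 0.00079938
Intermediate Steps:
(-3598 + 1064)/((539 + 1600)*(423 - 1905) + 37) = -2534/(2139*(-1482) + 37) = -2534/(-3169998 + 37) = -2534/(-3169961) = -2534*(-1/3169961) = 2534/3169961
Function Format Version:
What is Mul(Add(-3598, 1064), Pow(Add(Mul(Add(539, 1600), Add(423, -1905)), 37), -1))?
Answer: Rational(2534, 3169961) ≈ 0.00079938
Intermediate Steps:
Mul(Add(-3598, 1064), Pow(Add(Mul(Add(539, 1600), Add(423, -1905)), 37), -1)) = Mul(-2534, Pow(Add(Mul(2139, -1482), 37), -1)) = Mul(-2534, Pow(Add(-3169998, 37), -1)) = Mul(-2534, Pow(-3169961, -1)) = Mul(-2534, Rational(-1, 3169961)) = Rational(2534, 3169961)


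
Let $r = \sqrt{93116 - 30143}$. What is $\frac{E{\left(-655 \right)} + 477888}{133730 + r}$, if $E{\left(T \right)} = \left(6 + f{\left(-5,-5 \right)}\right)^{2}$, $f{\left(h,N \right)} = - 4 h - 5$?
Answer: $\frac{63966937170}{17883649927} - \frac{1434987 \sqrt{6997}}{17883649927} \approx 3.5701$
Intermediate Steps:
$f{\left(h,N \right)} = -5 - 4 h$
$E{\left(T \right)} = 441$ ($E{\left(T \right)} = \left(6 - -15\right)^{2} = \left(6 + \left(-5 + 20\right)\right)^{2} = \left(6 + 15\right)^{2} = 21^{2} = 441$)
$r = 3 \sqrt{6997}$ ($r = \sqrt{62973} = 3 \sqrt{6997} \approx 250.94$)
$\frac{E{\left(-655 \right)} + 477888}{133730 + r} = \frac{441 + 477888}{133730 + 3 \sqrt{6997}} = \frac{478329}{133730 + 3 \sqrt{6997}}$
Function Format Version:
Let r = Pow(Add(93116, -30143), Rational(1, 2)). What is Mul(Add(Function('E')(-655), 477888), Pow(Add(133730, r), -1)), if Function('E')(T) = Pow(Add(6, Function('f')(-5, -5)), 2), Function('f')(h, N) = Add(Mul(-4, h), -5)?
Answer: Add(Rational(63966937170, 17883649927), Mul(Rational(-1434987, 17883649927), Pow(6997, Rational(1, 2)))) ≈ 3.5701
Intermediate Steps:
Function('f')(h, N) = Add(-5, Mul(-4, h))
Function('E')(T) = 441 (Function('E')(T) = Pow(Add(6, Add(-5, Mul(-4, -5))), 2) = Pow(Add(6, Add(-5, 20)), 2) = Pow(Add(6, 15), 2) = Pow(21, 2) = 441)
r = Mul(3, Pow(6997, Rational(1, 2))) (r = Pow(62973, Rational(1, 2)) = Mul(3, Pow(6997, Rational(1, 2))) ≈ 250.94)
Mul(Add(Function('E')(-655), 477888), Pow(Add(133730, r), -1)) = Mul(Add(441, 477888), Pow(Add(133730, Mul(3, Pow(6997, Rational(1, 2)))), -1)) = Mul(478329, Pow(Add(133730, Mul(3, Pow(6997, Rational(1, 2)))), -1))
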